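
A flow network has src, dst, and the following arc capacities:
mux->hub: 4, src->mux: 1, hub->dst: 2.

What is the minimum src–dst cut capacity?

1

Max flow = 1 (via 1 augmenting path).
In the residual at optimum, the set reachable from src is {src}.
Cut edges: src->mux (cap 1). Sum = 1.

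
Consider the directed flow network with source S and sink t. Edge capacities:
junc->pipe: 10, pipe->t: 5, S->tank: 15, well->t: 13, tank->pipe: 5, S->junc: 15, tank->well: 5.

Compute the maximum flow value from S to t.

Augment S->junc->pipe->t: bottleneck 5. Total 5.
Augment S->tank->well->t: bottleneck 5. Total 10.
No augmenting path remains in the residual graph.

10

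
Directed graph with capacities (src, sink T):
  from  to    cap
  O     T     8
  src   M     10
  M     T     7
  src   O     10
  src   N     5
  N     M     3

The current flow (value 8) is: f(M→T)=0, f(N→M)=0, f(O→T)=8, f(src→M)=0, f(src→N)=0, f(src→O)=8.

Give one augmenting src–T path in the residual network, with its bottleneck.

src→M→T, bottleneck 7

Residual along src→M→T: src→M: 10, M→T: 7.
Bottleneck = min = 7.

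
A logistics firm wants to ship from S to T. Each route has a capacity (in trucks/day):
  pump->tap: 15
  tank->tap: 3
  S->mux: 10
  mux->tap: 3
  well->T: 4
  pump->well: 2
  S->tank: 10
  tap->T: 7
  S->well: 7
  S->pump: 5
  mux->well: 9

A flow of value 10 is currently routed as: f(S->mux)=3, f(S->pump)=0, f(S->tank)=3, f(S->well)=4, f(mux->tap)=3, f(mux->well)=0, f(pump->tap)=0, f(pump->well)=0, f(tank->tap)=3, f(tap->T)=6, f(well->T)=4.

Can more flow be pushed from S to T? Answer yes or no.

Yes

Residual path S->pump->tap->T has bottleneck 1 > 0.
Pushing 1 along it raises the flow to 11, so the given flow is not maximum.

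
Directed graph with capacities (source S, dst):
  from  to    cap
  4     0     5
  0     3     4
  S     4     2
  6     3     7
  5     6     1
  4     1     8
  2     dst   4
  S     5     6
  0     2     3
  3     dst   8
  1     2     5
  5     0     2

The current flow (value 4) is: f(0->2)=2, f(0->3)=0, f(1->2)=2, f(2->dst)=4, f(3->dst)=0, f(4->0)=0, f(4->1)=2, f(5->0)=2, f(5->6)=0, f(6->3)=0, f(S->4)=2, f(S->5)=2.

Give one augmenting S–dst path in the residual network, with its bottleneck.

S->5->6->3->dst, bottleneck 1

Residual along S->5->6->3->dst: S->5: 4, 5->6: 1, 6->3: 7, 3->dst: 8.
Bottleneck = min = 1.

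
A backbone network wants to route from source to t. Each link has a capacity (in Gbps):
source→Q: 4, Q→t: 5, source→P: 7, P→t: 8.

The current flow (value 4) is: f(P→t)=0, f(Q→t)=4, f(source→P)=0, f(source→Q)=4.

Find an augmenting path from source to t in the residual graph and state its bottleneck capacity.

source→P→t, bottleneck 7

Residual along source→P→t: source→P: 7, P→t: 8.
Bottleneck = min = 7.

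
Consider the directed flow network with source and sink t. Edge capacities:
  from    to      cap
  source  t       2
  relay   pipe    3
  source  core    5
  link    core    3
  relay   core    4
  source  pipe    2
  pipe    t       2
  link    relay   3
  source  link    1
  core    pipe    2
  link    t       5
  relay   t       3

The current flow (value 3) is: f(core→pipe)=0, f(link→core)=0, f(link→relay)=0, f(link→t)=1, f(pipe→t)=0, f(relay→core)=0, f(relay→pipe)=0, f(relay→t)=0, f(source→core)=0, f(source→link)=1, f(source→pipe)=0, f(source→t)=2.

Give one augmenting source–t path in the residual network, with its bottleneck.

source→pipe→t, bottleneck 2

Residual along source→pipe→t: source→pipe: 2, pipe→t: 2.
Bottleneck = min = 2.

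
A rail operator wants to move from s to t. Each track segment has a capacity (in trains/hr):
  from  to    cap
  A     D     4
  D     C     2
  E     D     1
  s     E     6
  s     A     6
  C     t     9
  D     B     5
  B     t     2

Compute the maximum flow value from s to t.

4

Augment s->E->D->B->t: bottleneck 1. Total 1.
Augment s->A->D->B->t: bottleneck 1. Total 2.
Augment s->A->D->C->t: bottleneck 2. Total 4.
No augmenting path remains in the residual graph.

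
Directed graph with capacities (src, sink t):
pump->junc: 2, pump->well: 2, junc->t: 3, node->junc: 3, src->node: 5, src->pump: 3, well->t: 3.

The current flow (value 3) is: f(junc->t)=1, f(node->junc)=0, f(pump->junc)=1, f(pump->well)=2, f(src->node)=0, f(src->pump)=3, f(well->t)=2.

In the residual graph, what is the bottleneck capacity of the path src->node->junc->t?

2

Residual capacities along the path: src->node: 5, node->junc: 3, junc->t: 2.
Minimum is 2.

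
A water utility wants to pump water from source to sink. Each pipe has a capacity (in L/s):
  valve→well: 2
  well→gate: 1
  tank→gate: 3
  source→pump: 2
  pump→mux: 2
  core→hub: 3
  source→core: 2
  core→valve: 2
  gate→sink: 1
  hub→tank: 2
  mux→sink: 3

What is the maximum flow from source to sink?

Augment source→pump→mux→sink: bottleneck 2. Total 2.
Augment source→core→hub→tank→gate→sink: bottleneck 1. Total 3.
No augmenting path remains in the residual graph.

3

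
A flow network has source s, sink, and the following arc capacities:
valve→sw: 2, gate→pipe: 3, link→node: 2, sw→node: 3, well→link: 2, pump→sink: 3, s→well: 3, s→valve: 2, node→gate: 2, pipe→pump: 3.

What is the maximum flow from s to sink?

Augment s→valve→sw→node→gate→pipe→pump→sink: bottleneck 2. Total 2.
No augmenting path remains in the residual graph.

2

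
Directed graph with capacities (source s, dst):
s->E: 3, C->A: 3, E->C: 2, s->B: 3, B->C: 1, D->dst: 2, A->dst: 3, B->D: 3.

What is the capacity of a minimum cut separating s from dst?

5

Max flow = 5 (via 3 augmenting paths).
In the residual at optimum, the set reachable from s is {E, s}.
Cut edges: s->B (cap 3), E->C (cap 2). Sum = 5.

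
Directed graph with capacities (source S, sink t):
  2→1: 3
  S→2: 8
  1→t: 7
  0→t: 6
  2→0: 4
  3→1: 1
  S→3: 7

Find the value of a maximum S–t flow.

8

Augment S→3→1→t: bottleneck 1. Total 1.
Augment S→2→1→t: bottleneck 3. Total 4.
Augment S→2→0→t: bottleneck 4. Total 8.
No augmenting path remains in the residual graph.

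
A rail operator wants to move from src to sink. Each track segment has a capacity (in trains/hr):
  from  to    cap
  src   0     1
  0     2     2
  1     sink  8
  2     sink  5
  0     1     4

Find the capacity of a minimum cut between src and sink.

1

Max flow = 1 (via 1 augmenting path).
In the residual at optimum, the set reachable from src is {src}.
Cut edges: src→0 (cap 1). Sum = 1.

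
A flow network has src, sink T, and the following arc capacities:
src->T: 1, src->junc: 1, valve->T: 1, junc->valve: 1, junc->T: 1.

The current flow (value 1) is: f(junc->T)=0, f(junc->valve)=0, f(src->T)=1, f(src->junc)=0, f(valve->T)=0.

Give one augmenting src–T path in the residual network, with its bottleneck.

src->junc->T, bottleneck 1

Residual along src->junc->T: src->junc: 1, junc->T: 1.
Bottleneck = min = 1.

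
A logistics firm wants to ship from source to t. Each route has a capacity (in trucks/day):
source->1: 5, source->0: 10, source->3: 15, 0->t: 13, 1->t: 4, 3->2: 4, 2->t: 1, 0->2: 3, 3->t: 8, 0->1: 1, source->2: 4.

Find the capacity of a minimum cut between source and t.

23

Max flow = 23 (via 4 augmenting paths).
In the residual at optimum, the set reachable from source is {1, 2, 3, source}.
Cut edges: source->0 (cap 10), 3->t (cap 8), 2->t (cap 1), 1->t (cap 4). Sum = 23.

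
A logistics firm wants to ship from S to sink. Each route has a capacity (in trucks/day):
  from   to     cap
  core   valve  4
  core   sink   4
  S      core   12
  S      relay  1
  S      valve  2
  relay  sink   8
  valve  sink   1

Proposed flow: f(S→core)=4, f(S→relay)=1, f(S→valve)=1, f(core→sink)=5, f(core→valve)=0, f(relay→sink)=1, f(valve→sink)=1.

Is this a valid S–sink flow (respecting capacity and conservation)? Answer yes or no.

No

Capacity violated on core→sink: flow 5 > capacity 4.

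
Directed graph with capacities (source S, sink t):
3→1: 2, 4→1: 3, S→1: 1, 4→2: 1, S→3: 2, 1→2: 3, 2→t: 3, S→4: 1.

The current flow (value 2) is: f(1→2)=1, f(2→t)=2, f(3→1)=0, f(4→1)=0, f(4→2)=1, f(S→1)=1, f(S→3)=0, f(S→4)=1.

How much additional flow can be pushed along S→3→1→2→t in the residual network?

Residual capacities along the path: S→3: 2, 3→1: 2, 1→2: 2, 2→t: 1.
Minimum is 1.

1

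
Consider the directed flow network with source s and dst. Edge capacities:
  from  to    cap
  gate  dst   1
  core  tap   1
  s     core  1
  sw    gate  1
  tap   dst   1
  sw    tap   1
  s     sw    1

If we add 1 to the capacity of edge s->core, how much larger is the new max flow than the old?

Original max flow = 2.
Even with extra capacity on s->core, another cut of capacity 2 remains binding.
New max flow = 2. Increase = 0.

0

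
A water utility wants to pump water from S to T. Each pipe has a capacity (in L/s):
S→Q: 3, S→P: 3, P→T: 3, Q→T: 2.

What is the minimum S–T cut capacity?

Max flow = 5 (via 2 augmenting paths).
In the residual at optimum, the set reachable from S is {Q, S}.
Cut edges: S→P (cap 3), Q→T (cap 2). Sum = 5.

5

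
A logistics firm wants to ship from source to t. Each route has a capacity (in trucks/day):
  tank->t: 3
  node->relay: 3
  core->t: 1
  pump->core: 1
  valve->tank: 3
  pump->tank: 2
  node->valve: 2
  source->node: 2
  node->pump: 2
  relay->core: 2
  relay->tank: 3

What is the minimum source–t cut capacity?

2

Max flow = 2 (via 2 augmenting paths).
In the residual at optimum, the set reachable from source is {source}.
Cut edges: source->node (cap 2). Sum = 2.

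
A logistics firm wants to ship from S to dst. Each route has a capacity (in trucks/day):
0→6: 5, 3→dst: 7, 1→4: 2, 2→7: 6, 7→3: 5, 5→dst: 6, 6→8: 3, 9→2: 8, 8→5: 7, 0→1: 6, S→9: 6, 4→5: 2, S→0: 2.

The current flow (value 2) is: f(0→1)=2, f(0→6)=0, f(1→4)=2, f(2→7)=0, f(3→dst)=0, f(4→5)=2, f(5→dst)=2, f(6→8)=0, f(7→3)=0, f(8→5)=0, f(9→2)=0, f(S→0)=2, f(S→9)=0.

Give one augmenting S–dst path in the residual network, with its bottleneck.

Residual along S→9→2→7→3→dst: S→9: 6, 9→2: 8, 2→7: 6, 7→3: 5, 3→dst: 7.
Bottleneck = min = 5.

S→9→2→7→3→dst, bottleneck 5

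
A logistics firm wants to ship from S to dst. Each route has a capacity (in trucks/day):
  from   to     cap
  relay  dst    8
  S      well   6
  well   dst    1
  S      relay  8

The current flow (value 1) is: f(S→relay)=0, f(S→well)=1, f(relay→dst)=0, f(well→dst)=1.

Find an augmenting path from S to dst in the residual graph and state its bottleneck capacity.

S→relay→dst, bottleneck 8

Residual along S→relay→dst: S→relay: 8, relay→dst: 8.
Bottleneck = min = 8.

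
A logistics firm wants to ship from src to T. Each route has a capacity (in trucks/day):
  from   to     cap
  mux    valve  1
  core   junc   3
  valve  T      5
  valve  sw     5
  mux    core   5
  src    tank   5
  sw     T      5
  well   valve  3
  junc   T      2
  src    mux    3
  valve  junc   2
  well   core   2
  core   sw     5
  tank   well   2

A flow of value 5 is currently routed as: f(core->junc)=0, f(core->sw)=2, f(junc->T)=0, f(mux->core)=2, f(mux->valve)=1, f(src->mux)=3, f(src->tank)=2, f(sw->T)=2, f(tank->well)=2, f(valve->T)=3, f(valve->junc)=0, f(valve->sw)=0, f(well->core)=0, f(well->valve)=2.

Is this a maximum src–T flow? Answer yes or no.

Yes

Residual reachable from src: {src, tank}; T is not reachable.
Saturated cut: src->mux, tank->well with total capacity 5 = current flow value. Flow is maximum.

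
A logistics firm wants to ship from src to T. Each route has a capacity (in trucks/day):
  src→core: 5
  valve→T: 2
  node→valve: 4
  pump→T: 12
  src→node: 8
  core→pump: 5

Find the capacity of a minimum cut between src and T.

7

Max flow = 7 (via 2 augmenting paths).
In the residual at optimum, the set reachable from src is {node, src, valve}.
Cut edges: src→core (cap 5), valve→T (cap 2). Sum = 7.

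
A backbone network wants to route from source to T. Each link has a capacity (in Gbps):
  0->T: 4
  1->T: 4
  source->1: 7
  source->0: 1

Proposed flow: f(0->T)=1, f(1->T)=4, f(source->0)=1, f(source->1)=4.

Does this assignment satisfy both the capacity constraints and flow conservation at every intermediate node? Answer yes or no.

Every edge has 0 ≤ f(e) ≤ cap(e).
At each intermediate node, inflow equals outflow.

Yes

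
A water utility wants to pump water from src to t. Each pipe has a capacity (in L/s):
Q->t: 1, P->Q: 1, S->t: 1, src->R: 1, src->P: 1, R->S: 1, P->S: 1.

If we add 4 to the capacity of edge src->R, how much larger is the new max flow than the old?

Original max flow = 2.
Even with extra capacity on src->R, another cut of capacity 2 remains binding.
New max flow = 2. Increase = 0.

0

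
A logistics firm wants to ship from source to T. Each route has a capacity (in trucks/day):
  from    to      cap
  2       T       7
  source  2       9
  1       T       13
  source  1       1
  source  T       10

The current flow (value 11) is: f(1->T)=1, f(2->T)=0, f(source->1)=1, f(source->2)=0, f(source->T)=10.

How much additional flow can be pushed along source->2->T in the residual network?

Residual capacities along the path: source->2: 9, 2->T: 7.
Minimum is 7.

7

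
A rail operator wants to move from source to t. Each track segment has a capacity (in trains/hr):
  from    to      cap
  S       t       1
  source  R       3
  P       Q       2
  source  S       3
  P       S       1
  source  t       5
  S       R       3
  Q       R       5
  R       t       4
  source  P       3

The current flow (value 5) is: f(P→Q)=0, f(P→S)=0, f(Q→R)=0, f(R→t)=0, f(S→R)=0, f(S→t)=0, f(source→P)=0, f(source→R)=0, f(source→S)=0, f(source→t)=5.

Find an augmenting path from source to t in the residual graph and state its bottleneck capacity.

source→S→t, bottleneck 1

Residual along source→S→t: source→S: 3, S→t: 1.
Bottleneck = min = 1.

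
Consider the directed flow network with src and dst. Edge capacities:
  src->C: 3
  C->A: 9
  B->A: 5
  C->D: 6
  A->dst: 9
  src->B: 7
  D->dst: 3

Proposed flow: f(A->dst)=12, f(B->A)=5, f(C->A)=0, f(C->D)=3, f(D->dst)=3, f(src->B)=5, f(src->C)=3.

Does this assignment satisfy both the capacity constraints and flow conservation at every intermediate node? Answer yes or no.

Capacity violated on A->dst: flow 12 > capacity 9.

No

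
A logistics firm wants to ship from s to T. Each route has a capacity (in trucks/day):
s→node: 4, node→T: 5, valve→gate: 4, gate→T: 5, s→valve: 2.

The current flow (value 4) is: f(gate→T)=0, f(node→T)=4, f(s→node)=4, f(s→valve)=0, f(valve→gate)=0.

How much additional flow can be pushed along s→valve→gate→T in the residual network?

Residual capacities along the path: s→valve: 2, valve→gate: 4, gate→T: 5.
Minimum is 2.

2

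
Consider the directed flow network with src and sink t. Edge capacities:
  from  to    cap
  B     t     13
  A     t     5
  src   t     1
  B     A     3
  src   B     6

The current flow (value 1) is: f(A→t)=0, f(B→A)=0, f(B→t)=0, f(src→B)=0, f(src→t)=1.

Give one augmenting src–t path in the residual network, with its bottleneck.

src→B→t, bottleneck 6

Residual along src→B→t: src→B: 6, B→t: 13.
Bottleneck = min = 6.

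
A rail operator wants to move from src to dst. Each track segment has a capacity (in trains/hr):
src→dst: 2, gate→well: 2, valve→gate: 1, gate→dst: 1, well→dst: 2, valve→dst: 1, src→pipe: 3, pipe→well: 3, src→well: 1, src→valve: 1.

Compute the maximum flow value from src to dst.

Augment src→dst: bottleneck 2. Total 2.
Augment src→valve→dst: bottleneck 1. Total 3.
Augment src→well→dst: bottleneck 1. Total 4.
Augment src→pipe→well→dst: bottleneck 1. Total 5.
No augmenting path remains in the residual graph.

5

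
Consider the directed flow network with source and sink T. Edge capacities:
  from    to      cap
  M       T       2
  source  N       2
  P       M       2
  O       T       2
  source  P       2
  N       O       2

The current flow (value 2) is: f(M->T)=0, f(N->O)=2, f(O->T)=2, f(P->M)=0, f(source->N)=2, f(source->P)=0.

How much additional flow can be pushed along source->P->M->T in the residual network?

Residual capacities along the path: source->P: 2, P->M: 2, M->T: 2.
Minimum is 2.

2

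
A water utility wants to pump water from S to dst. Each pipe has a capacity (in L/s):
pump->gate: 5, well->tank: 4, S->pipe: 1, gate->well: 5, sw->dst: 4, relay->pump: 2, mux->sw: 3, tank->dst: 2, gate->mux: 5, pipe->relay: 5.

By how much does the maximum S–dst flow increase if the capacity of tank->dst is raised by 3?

0

Original max flow = 1.
Edge tank->dst does not cross the min cut (source side {S}), so extra capacity there cannot help.
New max flow = 1. Increase = 0.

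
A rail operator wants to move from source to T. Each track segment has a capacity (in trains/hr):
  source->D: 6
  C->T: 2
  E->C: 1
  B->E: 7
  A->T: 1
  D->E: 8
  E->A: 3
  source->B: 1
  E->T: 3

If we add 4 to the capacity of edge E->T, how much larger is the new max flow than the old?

Original max flow = 5.
After raising cap(E->T), augmenting paths through that edge carry 2 more units.
New max flow = 7. Increase = 2.

2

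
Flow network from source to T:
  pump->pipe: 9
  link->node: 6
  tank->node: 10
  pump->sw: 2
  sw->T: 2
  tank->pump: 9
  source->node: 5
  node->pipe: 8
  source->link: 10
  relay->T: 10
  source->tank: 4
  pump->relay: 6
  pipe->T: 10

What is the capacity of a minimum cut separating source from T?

Max flow = 12 (via 4 augmenting paths).
In the residual at optimum, the set reachable from source is {link, node, source}.
Cut edges: source->tank (cap 4), node->pipe (cap 8). Sum = 12.

12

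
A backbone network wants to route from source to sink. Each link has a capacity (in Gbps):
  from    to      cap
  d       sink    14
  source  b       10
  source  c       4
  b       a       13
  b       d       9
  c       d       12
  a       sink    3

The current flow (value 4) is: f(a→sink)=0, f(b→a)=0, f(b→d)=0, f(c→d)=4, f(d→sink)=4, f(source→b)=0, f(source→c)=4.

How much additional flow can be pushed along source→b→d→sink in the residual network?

9

Residual capacities along the path: source→b: 10, b→d: 9, d→sink: 10.
Minimum is 9.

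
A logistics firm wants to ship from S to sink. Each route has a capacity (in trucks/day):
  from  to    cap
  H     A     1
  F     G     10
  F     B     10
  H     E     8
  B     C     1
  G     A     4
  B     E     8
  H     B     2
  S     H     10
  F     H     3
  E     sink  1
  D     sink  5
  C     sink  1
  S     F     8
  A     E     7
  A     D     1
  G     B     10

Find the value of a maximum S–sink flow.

3

Augment S->H->E->sink: bottleneck 1. Total 1.
Augment S->F->B->C->sink: bottleneck 1. Total 2.
Augment S->H->A->D->sink: bottleneck 1. Total 3.
No augmenting path remains in the residual graph.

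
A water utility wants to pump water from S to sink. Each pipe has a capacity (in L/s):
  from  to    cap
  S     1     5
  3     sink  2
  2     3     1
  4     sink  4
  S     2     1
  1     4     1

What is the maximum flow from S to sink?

Augment S→1→4→sink: bottleneck 1. Total 1.
Augment S→2→3→sink: bottleneck 1. Total 2.
No augmenting path remains in the residual graph.

2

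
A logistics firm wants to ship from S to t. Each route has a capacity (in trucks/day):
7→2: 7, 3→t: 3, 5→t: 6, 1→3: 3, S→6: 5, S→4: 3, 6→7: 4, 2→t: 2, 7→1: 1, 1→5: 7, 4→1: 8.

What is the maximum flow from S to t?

6

Augment S→6→7→2→t: bottleneck 2. Total 2.
Augment S→4→1→3→t: bottleneck 3. Total 5.
Augment S→6→7→1→5→t: bottleneck 1. Total 6.
No augmenting path remains in the residual graph.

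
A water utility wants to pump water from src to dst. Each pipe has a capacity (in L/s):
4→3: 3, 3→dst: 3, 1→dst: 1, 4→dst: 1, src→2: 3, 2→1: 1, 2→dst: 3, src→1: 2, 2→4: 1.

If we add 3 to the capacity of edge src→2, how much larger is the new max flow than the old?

1

Original max flow = 4.
After raising cap(src→2), augmenting paths through that edge carry 1 more unit.
New max flow = 5. Increase = 1.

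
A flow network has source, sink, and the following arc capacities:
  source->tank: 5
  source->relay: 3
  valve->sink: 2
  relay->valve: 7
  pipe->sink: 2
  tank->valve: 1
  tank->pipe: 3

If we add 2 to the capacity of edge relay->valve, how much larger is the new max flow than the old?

0

Original max flow = 4.
Edge relay->valve does not cross the min cut (source side {pipe, relay, source, tank, valve}), so extra capacity there cannot help.
New max flow = 4. Increase = 0.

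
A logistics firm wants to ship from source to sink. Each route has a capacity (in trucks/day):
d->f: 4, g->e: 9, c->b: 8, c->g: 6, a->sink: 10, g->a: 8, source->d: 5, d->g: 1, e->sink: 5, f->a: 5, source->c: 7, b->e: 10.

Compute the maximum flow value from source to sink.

12

Augment source->d->f->a->sink: bottleneck 4. Total 4.
Augment source->d->g->a->sink: bottleneck 1. Total 5.
Augment source->c->g->a->sink: bottleneck 5. Total 10.
Augment source->c->g->e->sink: bottleneck 1. Total 11.
Augment source->c->b->e->sink: bottleneck 1. Total 12.
No augmenting path remains in the residual graph.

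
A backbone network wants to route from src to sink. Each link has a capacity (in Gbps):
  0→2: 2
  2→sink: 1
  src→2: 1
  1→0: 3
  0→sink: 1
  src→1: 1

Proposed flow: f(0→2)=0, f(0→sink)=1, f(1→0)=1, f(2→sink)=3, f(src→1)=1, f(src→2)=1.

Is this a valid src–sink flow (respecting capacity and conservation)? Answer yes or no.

Capacity violated on 2→sink: flow 3 > capacity 1.

No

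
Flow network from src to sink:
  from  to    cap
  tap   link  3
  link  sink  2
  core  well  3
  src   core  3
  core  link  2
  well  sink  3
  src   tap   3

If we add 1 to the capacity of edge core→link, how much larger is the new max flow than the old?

0

Original max flow = 5.
Edge core→link does not cross the min cut (source side {link, src, tap}), so extra capacity there cannot help.
New max flow = 5. Increase = 0.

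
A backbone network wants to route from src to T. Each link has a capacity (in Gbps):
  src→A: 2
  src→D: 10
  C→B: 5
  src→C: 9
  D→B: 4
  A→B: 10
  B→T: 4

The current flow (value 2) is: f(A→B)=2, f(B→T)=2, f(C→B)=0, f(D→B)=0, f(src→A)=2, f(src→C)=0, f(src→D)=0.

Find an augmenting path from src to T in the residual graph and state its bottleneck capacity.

src→D→B→T, bottleneck 2

Residual along src→D→B→T: src→D: 10, D→B: 4, B→T: 2.
Bottleneck = min = 2.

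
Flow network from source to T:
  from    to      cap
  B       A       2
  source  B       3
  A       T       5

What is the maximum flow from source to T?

Augment source->B->A->T: bottleneck 2. Total 2.
No augmenting path remains in the residual graph.

2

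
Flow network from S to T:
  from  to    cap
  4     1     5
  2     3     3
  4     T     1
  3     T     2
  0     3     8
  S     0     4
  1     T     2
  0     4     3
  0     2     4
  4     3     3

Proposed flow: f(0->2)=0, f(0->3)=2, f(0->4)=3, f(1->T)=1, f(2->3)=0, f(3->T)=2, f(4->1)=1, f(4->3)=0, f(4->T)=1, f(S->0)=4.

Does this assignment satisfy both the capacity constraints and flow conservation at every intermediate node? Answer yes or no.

No

Conservation fails at 0: inflow 4 ≠ outflow 5.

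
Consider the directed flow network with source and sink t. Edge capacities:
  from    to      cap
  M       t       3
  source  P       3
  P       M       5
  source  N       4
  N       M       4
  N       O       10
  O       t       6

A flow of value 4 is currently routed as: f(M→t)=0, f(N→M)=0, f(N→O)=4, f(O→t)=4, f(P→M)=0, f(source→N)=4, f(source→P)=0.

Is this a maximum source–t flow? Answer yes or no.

No

Residual path source→P→M→t has bottleneck 3 > 0.
Pushing 3 along it raises the flow to 7, so the given flow is not maximum.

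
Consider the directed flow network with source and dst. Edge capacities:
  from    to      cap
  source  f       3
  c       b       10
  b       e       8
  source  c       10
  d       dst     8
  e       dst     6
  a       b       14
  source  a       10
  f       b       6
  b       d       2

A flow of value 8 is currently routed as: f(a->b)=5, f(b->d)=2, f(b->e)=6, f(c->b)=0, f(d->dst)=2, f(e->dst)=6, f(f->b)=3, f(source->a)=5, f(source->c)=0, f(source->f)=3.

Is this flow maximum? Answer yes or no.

Residual reachable from source: {a, b, c, e, f, source}; dst is not reachable.
Saturated cut: b->d, e->dst with total capacity 8 = current flow value. Flow is maximum.

Yes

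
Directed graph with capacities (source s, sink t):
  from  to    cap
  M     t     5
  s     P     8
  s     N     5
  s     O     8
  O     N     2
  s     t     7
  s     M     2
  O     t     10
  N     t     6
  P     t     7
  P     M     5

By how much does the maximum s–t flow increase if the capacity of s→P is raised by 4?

2

Original max flow = 30.
After raising cap(s→P), augmenting paths through that edge carry 2 more units.
New max flow = 32. Increase = 2.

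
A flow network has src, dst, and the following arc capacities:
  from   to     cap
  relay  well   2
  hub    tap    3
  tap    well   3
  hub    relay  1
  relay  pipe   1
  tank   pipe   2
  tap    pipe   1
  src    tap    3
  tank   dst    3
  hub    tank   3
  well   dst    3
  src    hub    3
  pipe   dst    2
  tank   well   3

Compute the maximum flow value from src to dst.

6

Augment src→hub→tank→dst: bottleneck 3. Total 3.
Augment src→tap→pipe→dst: bottleneck 1. Total 4.
Augment src→tap→well→dst: bottleneck 2. Total 6.
No augmenting path remains in the residual graph.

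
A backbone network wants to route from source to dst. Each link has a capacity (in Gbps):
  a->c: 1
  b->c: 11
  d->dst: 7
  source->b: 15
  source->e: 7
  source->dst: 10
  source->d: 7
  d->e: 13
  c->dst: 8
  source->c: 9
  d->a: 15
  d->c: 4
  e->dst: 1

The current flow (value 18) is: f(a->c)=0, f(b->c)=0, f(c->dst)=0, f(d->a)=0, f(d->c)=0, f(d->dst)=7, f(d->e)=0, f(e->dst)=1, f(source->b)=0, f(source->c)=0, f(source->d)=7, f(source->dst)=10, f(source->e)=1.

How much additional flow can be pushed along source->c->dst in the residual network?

Residual capacities along the path: source->c: 9, c->dst: 8.
Minimum is 8.

8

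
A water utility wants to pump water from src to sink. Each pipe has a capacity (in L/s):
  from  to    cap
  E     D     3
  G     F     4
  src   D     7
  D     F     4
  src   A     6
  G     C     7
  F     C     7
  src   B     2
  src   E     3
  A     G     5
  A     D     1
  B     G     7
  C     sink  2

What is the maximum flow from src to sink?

2

Augment src→B→G→C→sink: bottleneck 2. Total 2.
No augmenting path remains in the residual graph.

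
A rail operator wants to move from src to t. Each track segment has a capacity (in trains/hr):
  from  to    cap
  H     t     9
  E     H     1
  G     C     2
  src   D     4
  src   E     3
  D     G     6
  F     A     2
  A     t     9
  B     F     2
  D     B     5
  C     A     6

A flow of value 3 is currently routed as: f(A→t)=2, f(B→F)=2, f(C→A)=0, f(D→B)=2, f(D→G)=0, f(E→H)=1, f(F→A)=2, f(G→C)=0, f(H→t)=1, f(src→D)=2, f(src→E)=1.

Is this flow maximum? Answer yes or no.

Residual path src→D→G→C→A→t has bottleneck 2 > 0.
Pushing 2 along it raises the flow to 5, so the given flow is not maximum.

No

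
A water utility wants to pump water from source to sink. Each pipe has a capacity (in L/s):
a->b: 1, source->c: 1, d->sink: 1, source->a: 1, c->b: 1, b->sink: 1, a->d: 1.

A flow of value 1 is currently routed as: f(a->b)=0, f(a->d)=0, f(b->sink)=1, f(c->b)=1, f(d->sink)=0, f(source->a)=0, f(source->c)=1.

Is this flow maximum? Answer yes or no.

No

Residual path source->a->d->sink has bottleneck 1 > 0.
Pushing 1 along it raises the flow to 2, so the given flow is not maximum.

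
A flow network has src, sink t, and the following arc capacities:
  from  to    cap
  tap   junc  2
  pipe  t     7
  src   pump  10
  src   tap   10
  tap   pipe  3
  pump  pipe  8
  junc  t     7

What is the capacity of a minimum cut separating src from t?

9

Max flow = 9 (via 2 augmenting paths).
In the residual at optimum, the set reachable from src is {pipe, pump, src, tap}.
Cut edges: tap->junc (cap 2), pipe->t (cap 7). Sum = 9.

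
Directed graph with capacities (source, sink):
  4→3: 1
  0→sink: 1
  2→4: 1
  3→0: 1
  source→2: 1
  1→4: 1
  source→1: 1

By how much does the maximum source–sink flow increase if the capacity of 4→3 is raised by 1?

0

Original max flow = 1.
Even with extra capacity on 4→3, another cut of capacity 1 remains binding.
New max flow = 1. Increase = 0.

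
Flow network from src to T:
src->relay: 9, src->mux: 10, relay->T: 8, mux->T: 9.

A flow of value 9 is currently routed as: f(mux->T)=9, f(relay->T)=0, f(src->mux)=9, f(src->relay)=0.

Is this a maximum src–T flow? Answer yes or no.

No

Residual path src->relay->T has bottleneck 8 > 0.
Pushing 8 along it raises the flow to 17, so the given flow is not maximum.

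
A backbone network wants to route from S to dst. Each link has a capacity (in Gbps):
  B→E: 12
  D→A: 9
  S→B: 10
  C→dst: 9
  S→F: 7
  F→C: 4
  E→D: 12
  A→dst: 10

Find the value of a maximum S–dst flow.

Augment S→F→C→dst: bottleneck 4. Total 4.
Augment S→B→E→D→A→dst: bottleneck 9. Total 13.
No augmenting path remains in the residual graph.

13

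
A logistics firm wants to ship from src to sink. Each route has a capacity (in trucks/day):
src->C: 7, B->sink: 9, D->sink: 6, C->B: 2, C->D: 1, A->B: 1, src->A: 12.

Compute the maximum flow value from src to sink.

4

Augment src->C->D->sink: bottleneck 1. Total 1.
Augment src->C->B->sink: bottleneck 2. Total 3.
Augment src->A->B->sink: bottleneck 1. Total 4.
No augmenting path remains in the residual graph.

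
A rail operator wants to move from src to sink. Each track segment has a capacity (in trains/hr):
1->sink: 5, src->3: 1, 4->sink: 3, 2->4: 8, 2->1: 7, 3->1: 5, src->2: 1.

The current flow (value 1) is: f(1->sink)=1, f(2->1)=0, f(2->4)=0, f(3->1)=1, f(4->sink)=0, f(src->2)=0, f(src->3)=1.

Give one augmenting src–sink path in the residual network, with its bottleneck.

Residual along src->2->1->sink: src->2: 1, 2->1: 7, 1->sink: 4.
Bottleneck = min = 1.

src->2->1->sink, bottleneck 1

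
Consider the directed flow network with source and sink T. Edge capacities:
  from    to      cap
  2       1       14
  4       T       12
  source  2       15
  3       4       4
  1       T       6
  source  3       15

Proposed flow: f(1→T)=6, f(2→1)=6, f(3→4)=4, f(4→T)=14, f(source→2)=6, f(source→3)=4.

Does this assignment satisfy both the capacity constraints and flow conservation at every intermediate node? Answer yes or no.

Capacity violated on 4→T: flow 14 > capacity 12.

No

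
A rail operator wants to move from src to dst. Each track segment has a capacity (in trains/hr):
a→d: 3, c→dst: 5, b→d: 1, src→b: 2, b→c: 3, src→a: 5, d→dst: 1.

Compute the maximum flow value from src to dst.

Augment src→b→c→dst: bottleneck 2. Total 2.
Augment src→a→d→dst: bottleneck 1. Total 3.
No augmenting path remains in the residual graph.

3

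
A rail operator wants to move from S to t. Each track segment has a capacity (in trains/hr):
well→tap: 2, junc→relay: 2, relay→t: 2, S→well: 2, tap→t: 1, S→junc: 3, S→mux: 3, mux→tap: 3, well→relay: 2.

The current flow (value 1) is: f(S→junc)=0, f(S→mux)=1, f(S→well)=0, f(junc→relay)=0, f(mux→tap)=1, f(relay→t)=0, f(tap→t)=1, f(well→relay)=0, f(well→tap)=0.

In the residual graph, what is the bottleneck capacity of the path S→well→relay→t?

Residual capacities along the path: S→well: 2, well→relay: 2, relay→t: 2.
Minimum is 2.

2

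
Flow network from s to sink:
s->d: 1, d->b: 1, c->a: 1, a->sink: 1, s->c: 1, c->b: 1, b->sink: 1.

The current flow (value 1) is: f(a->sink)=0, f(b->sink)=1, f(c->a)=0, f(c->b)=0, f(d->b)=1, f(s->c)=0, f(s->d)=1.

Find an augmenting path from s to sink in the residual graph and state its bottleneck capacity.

s->c->a->sink, bottleneck 1

Residual along s->c->a->sink: s->c: 1, c->a: 1, a->sink: 1.
Bottleneck = min = 1.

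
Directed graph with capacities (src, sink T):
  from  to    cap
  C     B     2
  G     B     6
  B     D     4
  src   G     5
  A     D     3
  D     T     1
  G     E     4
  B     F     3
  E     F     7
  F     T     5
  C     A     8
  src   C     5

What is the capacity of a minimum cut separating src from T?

6

Max flow = 6 (via 4 augmenting paths).
In the residual at optimum, the set reachable from src is {A, B, C, D, E, F, G, src}.
Cut edges: D->T (cap 1), F->T (cap 5). Sum = 6.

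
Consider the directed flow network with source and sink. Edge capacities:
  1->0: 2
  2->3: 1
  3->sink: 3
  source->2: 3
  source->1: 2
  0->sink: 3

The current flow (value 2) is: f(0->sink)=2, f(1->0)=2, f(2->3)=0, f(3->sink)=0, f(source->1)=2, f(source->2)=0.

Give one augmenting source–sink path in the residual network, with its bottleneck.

source->2->3->sink, bottleneck 1

Residual along source->2->3->sink: source->2: 3, 2->3: 1, 3->sink: 3.
Bottleneck = min = 1.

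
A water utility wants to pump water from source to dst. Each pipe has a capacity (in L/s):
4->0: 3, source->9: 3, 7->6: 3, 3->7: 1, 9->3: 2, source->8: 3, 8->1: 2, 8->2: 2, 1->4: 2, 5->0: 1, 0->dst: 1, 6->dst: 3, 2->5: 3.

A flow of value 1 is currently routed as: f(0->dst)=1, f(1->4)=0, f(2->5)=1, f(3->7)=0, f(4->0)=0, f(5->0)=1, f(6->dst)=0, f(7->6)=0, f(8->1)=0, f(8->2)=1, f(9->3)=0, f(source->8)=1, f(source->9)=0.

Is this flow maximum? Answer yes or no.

Residual path source->9->3->7->6->dst has bottleneck 1 > 0.
Pushing 1 along it raises the flow to 2, so the given flow is not maximum.

No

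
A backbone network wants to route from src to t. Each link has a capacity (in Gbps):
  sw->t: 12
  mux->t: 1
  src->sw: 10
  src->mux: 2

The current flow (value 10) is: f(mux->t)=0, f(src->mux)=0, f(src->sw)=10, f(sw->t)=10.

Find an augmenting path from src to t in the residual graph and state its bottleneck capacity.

Residual along src->mux->t: src->mux: 2, mux->t: 1.
Bottleneck = min = 1.

src->mux->t, bottleneck 1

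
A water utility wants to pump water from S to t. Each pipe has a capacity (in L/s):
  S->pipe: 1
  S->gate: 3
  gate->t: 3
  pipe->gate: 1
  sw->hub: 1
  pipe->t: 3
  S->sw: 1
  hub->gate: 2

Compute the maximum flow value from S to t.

Augment S->pipe->t: bottleneck 1. Total 1.
Augment S->gate->t: bottleneck 3. Total 4.
No augmenting path remains in the residual graph.

4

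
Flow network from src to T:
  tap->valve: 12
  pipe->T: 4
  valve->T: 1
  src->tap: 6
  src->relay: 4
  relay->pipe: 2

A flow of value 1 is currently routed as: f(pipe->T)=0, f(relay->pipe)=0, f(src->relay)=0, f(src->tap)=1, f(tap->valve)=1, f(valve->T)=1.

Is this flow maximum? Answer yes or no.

Residual path src->relay->pipe->T has bottleneck 2 > 0.
Pushing 2 along it raises the flow to 3, so the given flow is not maximum.

No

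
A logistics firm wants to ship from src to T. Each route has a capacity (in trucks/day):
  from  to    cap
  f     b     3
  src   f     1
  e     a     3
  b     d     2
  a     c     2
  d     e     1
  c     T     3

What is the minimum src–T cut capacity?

Max flow = 1 (via 1 augmenting path).
In the residual at optimum, the set reachable from src is {src}.
Cut edges: src→f (cap 1). Sum = 1.

1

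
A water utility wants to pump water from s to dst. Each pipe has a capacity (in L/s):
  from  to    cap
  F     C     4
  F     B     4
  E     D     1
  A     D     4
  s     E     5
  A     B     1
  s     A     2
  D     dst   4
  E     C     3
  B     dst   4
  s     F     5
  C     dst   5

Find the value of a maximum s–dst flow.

11

Augment s->E->C->dst: bottleneck 3. Total 3.
Augment s->E->D->dst: bottleneck 1. Total 4.
Augment s->A->D->dst: bottleneck 2. Total 6.
Augment s->F->B->dst: bottleneck 4. Total 10.
Augment s->F->C->dst: bottleneck 1. Total 11.
No augmenting path remains in the residual graph.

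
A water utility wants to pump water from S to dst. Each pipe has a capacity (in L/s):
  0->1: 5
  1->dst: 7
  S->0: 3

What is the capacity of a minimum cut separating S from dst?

Max flow = 3 (via 1 augmenting path).
In the residual at optimum, the set reachable from S is {S}.
Cut edges: S->0 (cap 3). Sum = 3.

3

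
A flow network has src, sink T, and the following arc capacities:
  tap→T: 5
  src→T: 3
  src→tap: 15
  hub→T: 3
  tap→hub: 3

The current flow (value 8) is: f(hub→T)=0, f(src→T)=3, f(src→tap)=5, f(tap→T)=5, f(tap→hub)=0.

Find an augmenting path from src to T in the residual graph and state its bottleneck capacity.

src→tap→hub→T, bottleneck 3

Residual along src→tap→hub→T: src→tap: 10, tap→hub: 3, hub→T: 3.
Bottleneck = min = 3.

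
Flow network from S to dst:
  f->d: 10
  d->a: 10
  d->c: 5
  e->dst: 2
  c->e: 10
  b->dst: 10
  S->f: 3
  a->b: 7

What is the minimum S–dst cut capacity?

3

Max flow = 3 (via 2 augmenting paths).
In the residual at optimum, the set reachable from S is {S}.
Cut edges: S->f (cap 3). Sum = 3.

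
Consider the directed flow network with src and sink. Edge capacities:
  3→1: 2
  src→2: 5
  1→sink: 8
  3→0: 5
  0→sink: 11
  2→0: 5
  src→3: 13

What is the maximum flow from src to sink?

Augment src→3→1→sink: bottleneck 2. Total 2.
Augment src→3→0→sink: bottleneck 5. Total 7.
Augment src→2→0→sink: bottleneck 5. Total 12.
No augmenting path remains in the residual graph.

12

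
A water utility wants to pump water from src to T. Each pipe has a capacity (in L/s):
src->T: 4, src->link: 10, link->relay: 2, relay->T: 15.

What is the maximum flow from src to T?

6

Augment src->T: bottleneck 4. Total 4.
Augment src->link->relay->T: bottleneck 2. Total 6.
No augmenting path remains in the residual graph.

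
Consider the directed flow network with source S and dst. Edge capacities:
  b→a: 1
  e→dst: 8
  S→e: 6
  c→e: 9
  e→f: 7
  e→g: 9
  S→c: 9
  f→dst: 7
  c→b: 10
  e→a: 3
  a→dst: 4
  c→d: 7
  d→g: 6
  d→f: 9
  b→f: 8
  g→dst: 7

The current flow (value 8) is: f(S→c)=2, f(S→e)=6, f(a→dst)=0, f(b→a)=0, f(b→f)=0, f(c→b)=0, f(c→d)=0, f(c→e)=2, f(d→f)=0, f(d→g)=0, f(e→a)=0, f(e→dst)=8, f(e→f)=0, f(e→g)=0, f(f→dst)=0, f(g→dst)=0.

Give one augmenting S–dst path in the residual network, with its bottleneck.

Residual along S→c→e→g→dst: S→c: 7, c→e: 7, e→g: 9, g→dst: 7.
Bottleneck = min = 7.

S→c→e→g→dst, bottleneck 7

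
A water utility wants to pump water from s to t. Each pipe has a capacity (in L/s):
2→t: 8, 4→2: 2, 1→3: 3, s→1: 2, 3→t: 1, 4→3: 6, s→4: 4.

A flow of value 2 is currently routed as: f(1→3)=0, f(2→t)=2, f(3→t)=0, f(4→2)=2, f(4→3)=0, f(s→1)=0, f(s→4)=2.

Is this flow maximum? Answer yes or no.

No

Residual path s→4→3→t has bottleneck 1 > 0.
Pushing 1 along it raises the flow to 3, so the given flow is not maximum.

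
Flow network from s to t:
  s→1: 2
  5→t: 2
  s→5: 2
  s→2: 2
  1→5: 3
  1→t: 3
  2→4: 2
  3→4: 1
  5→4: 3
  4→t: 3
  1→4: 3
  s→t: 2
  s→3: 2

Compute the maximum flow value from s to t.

9

Augment s→t: bottleneck 2. Total 2.
Augment s→1→t: bottleneck 2. Total 4.
Augment s→5→t: bottleneck 2. Total 6.
Augment s→2→4→t: bottleneck 2. Total 8.
Augment s→3→4→t: bottleneck 1. Total 9.
No augmenting path remains in the residual graph.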